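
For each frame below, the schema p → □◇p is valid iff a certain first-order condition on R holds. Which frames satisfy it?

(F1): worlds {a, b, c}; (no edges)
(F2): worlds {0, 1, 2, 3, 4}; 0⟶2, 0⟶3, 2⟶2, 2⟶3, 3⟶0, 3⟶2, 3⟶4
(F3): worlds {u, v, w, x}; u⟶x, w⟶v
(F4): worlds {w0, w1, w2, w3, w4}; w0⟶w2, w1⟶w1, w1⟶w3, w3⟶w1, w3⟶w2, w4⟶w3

(F1)

Frame correspondent (Sahlqvist): ∀x ∀y (Rxy → Ryx) — i.e. symmetry.
(F1): holds.
(F2): fails — R34 but not R43.
(F3): fails — Rwv but not Rvw.
(F4): fails — Rw3w2 but not Rw2w3.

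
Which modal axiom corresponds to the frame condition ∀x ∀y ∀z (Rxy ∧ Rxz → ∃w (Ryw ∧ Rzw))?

◇□p → □◇p

This is convergence; the standard corresponding axiom is .2: ◇□p → □◇p.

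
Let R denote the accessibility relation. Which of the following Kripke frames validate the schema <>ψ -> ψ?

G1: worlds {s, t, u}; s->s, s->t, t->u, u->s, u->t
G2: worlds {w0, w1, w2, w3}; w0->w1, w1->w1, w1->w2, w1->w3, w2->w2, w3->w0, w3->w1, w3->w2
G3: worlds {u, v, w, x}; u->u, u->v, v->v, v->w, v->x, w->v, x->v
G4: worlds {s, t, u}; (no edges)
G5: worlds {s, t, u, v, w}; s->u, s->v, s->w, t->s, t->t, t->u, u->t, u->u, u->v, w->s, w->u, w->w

G4

This is the axiom for a generalized confluence (Geach) condition; its first-order frame correspondent is forall x forall y (xRy -> exists w (y = w & x = w)).
G1: fails — sRt but t ≠ s.
G2: fails — w0Rw1 but w1 ≠ w0.
G3: fails — uRv but v ≠ u.
G4: satisfies the condition.
G5: fails — sRu but u ≠ s.
Valid on: G4.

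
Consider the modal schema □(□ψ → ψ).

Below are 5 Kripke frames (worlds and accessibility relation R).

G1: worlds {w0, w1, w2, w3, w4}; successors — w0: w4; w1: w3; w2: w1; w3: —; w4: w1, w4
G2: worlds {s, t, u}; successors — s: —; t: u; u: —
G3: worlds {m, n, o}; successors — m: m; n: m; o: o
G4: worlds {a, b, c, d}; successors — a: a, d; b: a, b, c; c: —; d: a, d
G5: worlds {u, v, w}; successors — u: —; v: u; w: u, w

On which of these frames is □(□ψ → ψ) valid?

G3

Frame correspondent (Sahlqvist): ∀x ∀y (Rxy → Ryy) — i.e. shift-reflexivity.
G1: fails — Rw1w3 but not Rw3w3.
G2: fails — Rtu but not Ruu.
G3: holds.
G4: fails — Rbc but not Rcc.
G5: fails — Rvu but not Ruu.
Valid on: G3.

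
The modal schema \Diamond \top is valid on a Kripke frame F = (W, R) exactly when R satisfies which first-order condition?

◇⊤ holds at w iff w has a successor, so frame-validity of ◇⊤ is exactly seriality. Equivalently via □r → ◇r:
Suppose □r→◇r is valid. At any x set V(r)=W. Then □r at x, so ◇r at x, so x has a successor.
The converse is a direct semantic check.
So the correspondent is seriality.

seriality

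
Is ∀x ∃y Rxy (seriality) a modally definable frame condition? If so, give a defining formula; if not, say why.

Yes: it is seriality, defined by the D schema □q → ◇q.
Suppose □q→◇q is valid. At any x set V(q)=W. Then □q at x, so ◇q at x, so x has a successor.

Yes — defined by □q → ◇q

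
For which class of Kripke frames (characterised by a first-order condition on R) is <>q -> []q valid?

Partial functionality

Suppose ◇q→□q is valid. Take Rxy, Rxz and set V(q)={y}. Then ◇q at x, so □q at x, so q at z, i.e. z=y.
The converse is a direct semantic check.
Frame condition: forall x forall y forall z (Rxy & Rxz -> y = z).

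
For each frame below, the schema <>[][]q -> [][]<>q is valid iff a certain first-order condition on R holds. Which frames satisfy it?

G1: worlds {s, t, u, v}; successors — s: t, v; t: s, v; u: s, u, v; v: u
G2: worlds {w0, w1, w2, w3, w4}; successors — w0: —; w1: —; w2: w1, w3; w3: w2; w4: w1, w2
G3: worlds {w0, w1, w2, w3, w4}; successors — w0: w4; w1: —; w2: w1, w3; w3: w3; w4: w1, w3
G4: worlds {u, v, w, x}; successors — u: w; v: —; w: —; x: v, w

G1, G4

The schema corresponds to a generalized confluence (Geach) condition: forall x forall y forall z ((xRy & x R^2 z) -> exists w (y R^2 w & zRw)).
G1: holds.
G2: fails — w2Rw1, w2R²w2 but no w with w1R²w and w2Rw.
G3: fails — w0Rw4, w0R²w1 but no w with w4R²w and w1Rw.
G4: holds.
Valid on: G1, G4.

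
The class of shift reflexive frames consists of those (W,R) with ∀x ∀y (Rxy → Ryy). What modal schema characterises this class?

This is shift-reflexivity; the standard corresponding axiom is T□: □(□s → s).

□(□s → s)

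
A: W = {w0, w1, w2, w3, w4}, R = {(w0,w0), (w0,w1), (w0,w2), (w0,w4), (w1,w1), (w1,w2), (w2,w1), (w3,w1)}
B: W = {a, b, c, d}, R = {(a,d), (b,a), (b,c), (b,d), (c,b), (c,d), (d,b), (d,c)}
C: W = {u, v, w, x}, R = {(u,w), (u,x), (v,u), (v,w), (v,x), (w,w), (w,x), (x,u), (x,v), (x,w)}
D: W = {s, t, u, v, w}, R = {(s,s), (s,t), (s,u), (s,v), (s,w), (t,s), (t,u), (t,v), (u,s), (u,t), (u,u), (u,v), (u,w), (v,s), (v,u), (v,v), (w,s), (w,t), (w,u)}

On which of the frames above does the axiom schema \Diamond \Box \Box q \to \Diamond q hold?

The schema corresponds to a generalized confluence (Geach) condition: \forall x \forall y (xRy \to \exists w (y R^2 w \wedge xRw)).
A: fails — w0Rw4 but no w with w4R²w and w0Rw.
B: ✓.
C: ✓.
D: ✓.

B, C, D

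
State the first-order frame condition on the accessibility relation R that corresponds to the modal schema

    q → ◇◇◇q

This is a Sahlqvist (Geach-type) schema ◇^0□^0q → □^0◇^3q.
Minimal-valuation argument: fix x; take any y with xR^0y and any z with xR^0z. Set V(q) to the set of worlds R-reachable from y in exactly 0 steps. Then □^0q holds at y, so the antecedent holds at x; validity forces ◇^3q at z, giving a w with zR^3w and yR^0w.
First-order correspondent: ∀x ∃w (x = w ∧ xR³w).

∀x ∃w (x = w ∧ xR³w)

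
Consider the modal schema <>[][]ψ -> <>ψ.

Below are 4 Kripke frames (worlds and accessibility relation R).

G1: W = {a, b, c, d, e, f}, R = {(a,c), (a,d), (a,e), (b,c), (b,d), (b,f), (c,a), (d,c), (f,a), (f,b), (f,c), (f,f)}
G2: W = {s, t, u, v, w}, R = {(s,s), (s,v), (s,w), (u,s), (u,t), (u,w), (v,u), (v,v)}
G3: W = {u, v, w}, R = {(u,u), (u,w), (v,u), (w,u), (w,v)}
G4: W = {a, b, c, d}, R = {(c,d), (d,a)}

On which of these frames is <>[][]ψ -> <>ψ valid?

This is the axiom for a generalized confluence (Geach) condition; its first-order frame correspondent is forall x forall y (xRy -> exists w (y R^2 w & xRw)).
G1: fails — aRd but no w with dR²w and aRw.
G2: fails — sRw but no w* with wR²w* and sRw*.
G3: ✓.
G4: fails — cRd but no w with dR²w and cRw.
Valid on: G3.

G3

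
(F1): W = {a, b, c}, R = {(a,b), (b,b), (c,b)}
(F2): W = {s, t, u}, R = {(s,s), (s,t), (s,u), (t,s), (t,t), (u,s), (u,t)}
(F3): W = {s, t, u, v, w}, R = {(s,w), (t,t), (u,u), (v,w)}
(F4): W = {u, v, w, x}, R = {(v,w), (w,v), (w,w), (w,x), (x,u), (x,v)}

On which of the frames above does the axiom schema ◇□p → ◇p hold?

This is the axiom for a generalized confluence (Geach) condition; its first-order frame correspondent is ∀x ∀y (xRy → ∃w (yRw ∧ xRw)).
(F1): ✓.
(F2): ✓.
(F3): fails — sRw but no w* with wRw* and sRw*.
(F4): fails — xRu but no t with uRt and xRt.

(F1), (F2)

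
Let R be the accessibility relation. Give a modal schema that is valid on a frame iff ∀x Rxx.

□s → s

A defining formula is □s → s (the T axiom).
Suppose □s→s is valid. At any x set V(s)={w : Rxw}. Then □s holds at x, so s holds at x, i.e. Rxx.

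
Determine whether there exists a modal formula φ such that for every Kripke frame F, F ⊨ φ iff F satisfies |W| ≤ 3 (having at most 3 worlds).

If a class were modally definable it would be closed under disjoint unions (Goldblatt–Thomason).
Any modal formula valid on each of 4 disjoint one-world frames is valid on their disjoint union (validity is preserved under disjoint unions). Each one-world frame has |W|=1≤3, but the union has |W|=4.
Hence having at most 3 worlds is not modally definable.

No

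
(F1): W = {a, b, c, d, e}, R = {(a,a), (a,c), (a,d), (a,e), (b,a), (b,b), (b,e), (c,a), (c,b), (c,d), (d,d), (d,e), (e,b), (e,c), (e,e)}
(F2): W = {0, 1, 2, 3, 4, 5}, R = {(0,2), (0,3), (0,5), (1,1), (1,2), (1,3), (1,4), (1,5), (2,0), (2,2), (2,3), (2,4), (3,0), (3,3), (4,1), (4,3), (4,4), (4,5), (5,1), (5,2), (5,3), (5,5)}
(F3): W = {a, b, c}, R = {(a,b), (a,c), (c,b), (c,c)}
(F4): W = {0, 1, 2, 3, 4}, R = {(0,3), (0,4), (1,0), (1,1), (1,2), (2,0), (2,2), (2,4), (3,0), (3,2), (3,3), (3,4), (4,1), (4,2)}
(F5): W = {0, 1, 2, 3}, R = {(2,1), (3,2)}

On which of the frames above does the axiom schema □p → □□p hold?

(F3)

This is the axiom for transitivity; its first-order frame correspondent is ∀x ∀y ∀z (Rxy ∧ Ryz → Rxz).
(F1): fails — Rde and Reb but not Rdb.
(F2): fails — R53 and R30 but not R50.
(F3): condition met.
(F4): fails — R10 and R04 but not R14.
(F5): fails — R32 and R21 but not R31.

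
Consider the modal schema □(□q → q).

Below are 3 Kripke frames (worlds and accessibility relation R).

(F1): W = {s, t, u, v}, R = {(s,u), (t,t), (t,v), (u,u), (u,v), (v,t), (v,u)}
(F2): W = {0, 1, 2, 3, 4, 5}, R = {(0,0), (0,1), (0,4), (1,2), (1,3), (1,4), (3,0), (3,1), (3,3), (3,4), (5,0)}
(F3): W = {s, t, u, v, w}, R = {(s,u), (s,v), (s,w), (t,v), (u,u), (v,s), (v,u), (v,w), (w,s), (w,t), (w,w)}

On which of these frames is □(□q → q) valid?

The schema corresponds to shift-reflexivity: ∀x ∀y (Rxy → Ryy).
(F1): fails — Ruv but not Rvv.
(F2): fails — R34 but not R44.
(F3): fails — Rwt but not Rtt.
Valid on no frame.

none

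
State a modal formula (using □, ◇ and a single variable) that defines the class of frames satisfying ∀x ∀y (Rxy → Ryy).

A defining formula is □(□ψ → ψ) (the T□ axiom).
Suppose □(□ψ→ψ) is valid. Take Rxy and set V(ψ)={w : Ryw}. Then at y, □ψ holds; since □(□ψ→ψ) at x, □ψ→ψ at y, so ψ at y, i.e. Ryy.

□(□ψ → ψ)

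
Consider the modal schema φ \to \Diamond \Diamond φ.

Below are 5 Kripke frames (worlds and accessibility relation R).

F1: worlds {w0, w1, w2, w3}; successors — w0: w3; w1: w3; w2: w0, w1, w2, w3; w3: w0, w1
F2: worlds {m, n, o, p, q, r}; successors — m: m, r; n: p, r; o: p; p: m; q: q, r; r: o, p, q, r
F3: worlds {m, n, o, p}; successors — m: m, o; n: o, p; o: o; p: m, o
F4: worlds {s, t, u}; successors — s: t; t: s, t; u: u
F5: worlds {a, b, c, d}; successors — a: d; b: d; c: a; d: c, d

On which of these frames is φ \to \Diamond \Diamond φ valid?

F1, F4

The schema corresponds to a generalized confluence (Geach) condition: \forall x \exists w (x = w \wedge x R^2 w).
F1: condition met.
F2: fails — at n but no w with n=w and nR²w.
F3: fails — at n but no w with n=w and nR²w.
F4: condition met.
F5: fails — at a but no w with a=w and aR²w.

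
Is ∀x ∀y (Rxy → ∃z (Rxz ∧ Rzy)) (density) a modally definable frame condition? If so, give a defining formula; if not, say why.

Definable; □□p → □p defines it

This is a Sahlqvist condition; the C4 axiom □□p → □p defines it.
Suppose □□p→□p is valid. Take Rxy and set V(p)={w : xR²w}. Then □□p at x, so □p at x, so p at y, i.e. ∃z(Rxz∧Rzy).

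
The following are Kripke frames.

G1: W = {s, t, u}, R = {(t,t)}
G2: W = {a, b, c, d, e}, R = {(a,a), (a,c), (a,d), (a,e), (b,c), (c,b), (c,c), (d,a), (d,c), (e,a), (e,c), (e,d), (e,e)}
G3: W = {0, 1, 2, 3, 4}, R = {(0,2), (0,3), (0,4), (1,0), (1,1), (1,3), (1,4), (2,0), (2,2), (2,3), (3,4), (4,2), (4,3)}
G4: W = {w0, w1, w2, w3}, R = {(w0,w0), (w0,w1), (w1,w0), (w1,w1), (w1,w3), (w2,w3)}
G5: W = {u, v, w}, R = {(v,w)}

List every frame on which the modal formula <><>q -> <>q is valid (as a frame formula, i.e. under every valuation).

Frame correspondent (Sahlqvist): forall x forall y forall z (Rxy & Ryz -> Rxz) — i.e. transitivity.
G1: condition met.
G2: fails — Rbc and Rcb but not Rbb.
G3: fails — R10 and R02 but not R12.
G4: fails — Rw0w1 and Rw1w3 but not Rw0w3.
G5: condition met.

G1, G5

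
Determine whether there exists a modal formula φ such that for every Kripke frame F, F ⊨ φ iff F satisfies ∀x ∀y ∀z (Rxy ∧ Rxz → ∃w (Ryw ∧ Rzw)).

The condition is convergence. A defining modal formula is ◇□r → □◇r.
Suppose ◇□r→□◇r is valid. Take Rxy, Rxz and set V(r)={w : Ryw}. Then □r at y so ◇□r at x, so □◇r at x, so ◇r at z, giving w with Rzw and Ryw.

Yes — defined by ◇□r → □◇r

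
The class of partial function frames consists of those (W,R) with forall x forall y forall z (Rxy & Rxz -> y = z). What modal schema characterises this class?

A defining formula is ◇p → □p (the CD axiom).
Suppose ◇p→□p is valid. Take Rxy, Rxz and set V(p)={y}. Then ◇p at x, so □p at x, so p at z, i.e. z=y.

◇p → □p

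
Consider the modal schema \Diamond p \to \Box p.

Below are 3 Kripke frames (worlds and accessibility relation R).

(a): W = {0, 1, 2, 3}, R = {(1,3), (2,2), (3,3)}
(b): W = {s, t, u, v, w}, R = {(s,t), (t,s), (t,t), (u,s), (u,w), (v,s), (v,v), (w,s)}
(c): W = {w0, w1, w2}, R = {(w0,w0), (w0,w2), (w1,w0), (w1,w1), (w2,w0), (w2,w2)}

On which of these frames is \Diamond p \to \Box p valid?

(a)

The schema corresponds to partial functionality: \forall x \forall y \forall z (Rxy \wedge Rxz \to y = z).
(a): condition met.
(b): fails — t sees both s and t.
(c): fails — w0 sees both w0 and w2.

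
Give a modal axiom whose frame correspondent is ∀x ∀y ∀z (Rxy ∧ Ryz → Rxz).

□q → □□q

A defining formula is □q → □□q (the 4 axiom).
Suppose □q→□□q is valid. Take Rxy, Ryz and set V(q)={w : Rxw}. Then □q at x, so □□q at x, so □q at y, so q at z, i.e. Rxz.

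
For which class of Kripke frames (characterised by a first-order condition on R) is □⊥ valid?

□⊥ is valid iff no world has any successor (otherwise □⊥ fails at any world with one).
The converse is a direct semantic check.
Frame condition: ∀x ∀y ¬Rxy.

emptiness of R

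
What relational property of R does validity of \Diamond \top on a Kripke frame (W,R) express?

◇⊤ holds at w iff w has a successor, so frame-validity of ◇⊤ is exactly seriality. Equivalently via □ψ → ◇ψ:
Suppose □ψ→◇ψ is valid. At any x set V(ψ)=W. Then □ψ at x, so ◇ψ at x, so x has a successor.
Conversely, on a frame with seriality the schema holds at every world under every valuation.
Frame condition: \forall x \exists y Rxy.

seriality: \forall x \exists y Rxy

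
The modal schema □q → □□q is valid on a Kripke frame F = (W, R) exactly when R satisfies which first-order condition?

transitivity: ∀x ∀y ∀z (Rxy ∧ Ryz → Rxz)

Suppose □q→□□q is valid. Take Rxy, Ryz and set V(q)={w : Rxw}. Then □q at x, so □□q at x, so □q at y, so q at z, i.e. Rxz.
The converse is a direct semantic check.
Frame condition: ∀x ∀y ∀z (Rxy ∧ Ryz → Rxz).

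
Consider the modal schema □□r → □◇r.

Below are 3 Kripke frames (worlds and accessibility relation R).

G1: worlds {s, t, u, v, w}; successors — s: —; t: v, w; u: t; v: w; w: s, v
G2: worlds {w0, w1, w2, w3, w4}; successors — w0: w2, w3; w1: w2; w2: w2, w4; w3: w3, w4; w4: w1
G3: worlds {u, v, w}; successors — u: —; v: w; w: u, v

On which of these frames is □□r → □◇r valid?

This is the axiom for a generalized confluence (Geach) condition; its first-order frame correspondent is ∀x ∀z (xRz → ∃w (xR²w ∧ zRw)).
G1: fails — wRs but no w* with wR²w* and sRw*.
G2: ✓.
G3: fails — wRu but no t with wR²t and uRt.

G2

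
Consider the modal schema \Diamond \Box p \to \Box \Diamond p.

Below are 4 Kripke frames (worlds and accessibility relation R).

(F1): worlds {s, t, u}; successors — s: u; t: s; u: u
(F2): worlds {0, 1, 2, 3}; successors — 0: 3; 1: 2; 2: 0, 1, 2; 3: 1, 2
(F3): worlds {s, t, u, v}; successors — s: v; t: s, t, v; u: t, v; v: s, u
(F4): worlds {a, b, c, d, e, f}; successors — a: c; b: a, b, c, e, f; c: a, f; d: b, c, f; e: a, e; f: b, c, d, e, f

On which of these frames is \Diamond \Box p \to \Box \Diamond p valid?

(F1)

This is the axiom for convergence; its first-order frame correspondent is \forall x \forall y \forall z (Rxy \wedge Rxz \to \exists w (Ryw \wedge Rzw)).
(F1): condition met.
(F2): fails — R20 and R22 but 0 and 2 have no common successor.
(F3): fails — Rtv and Rts but v and s have no common successor.
(F4): fails — Rbc and Rba but c and a have no common successor.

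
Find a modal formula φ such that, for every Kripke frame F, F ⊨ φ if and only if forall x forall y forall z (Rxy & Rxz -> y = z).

This is partial functionality; the standard corresponding axiom is CD: ◇q → □q.
Suppose ◇q→□q is valid. Take Rxy, Rxz and set V(q)={y}. Then ◇q at x, so □q at x, so q at z, i.e. z=y.

◇q → □q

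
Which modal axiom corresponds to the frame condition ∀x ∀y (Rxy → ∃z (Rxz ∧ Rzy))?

The condition is density. The C4 schema □□p → □p defines it.
Suppose □□p→□p is valid. Take Rxy and set V(p)={w : xR²w}. Then □□p at x, so □p at x, so p at y, i.e. ∃z(Rxz∧Rzy).

□□p → □p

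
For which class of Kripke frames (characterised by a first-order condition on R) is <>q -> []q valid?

partial functionality

Suppose ◇q→□q is valid. Take Rxy, Rxz and set V(q)={y}. Then ◇q at x, so □q at x, so q at z, i.e. z=y.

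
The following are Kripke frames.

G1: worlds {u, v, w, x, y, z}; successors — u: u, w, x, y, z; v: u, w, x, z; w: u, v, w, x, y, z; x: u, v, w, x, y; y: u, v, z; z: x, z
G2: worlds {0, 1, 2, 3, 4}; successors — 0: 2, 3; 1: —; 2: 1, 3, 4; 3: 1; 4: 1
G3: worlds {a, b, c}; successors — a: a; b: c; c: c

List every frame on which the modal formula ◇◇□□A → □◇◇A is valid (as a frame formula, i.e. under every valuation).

G1, G3

This is the axiom for a generalized confluence (Geach) condition; its first-order frame correspondent is ∀x ∀y ∀z ((xR²y ∧ xRz) → ∃w (yR²w ∧ zR²w)).
G1: ✓.
G2: fails — 0R²1, 0R2 but no w with 1R²w and 2R²w.
G3: ✓.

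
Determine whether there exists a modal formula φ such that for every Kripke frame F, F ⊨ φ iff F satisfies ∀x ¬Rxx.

Not definable by any modal formula

Any modally definable frame class is closed under surjective bounded morphisms.
The 3-cycle (worlds w0,w1,w2 with w0→w1→w2→w0) is irreflexive, and the map sending every world to a single reflexive point • is a surjective bounded morphism (forth: every edge maps to (•,•); back: every world has a successor). So any modal formula valid on the 3-cycle is also valid on the reflexive point, which is not irreflexive.
So no modal formula (or set of formulas) defines exactly the irreflexive frames.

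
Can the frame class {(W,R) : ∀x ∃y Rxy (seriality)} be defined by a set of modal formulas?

Definable; □p → ◇p defines it

This is a Sahlqvist condition; the D axiom □p → ◇p defines it.
Suppose □p→◇p is valid. At any x set V(p)=W. Then □p at x, so ◇p at x, so x has a successor.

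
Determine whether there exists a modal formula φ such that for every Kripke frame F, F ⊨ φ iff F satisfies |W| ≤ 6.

No — not modally definable

Any modally definable frame class is closed under disjoint unions.
Any modal formula valid on each of 7 disjoint one-world frames is valid on their disjoint union (validity is preserved under disjoint unions). Each one-world frame has |W|=1≤6, but the union has |W|=7.
Hence having at most 6 worlds is not modally definable.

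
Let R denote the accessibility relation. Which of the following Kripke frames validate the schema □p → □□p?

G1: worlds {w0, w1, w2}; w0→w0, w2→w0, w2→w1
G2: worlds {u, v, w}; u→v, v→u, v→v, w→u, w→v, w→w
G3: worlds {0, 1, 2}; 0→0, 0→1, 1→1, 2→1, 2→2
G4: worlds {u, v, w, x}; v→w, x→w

Frame correspondent (Sahlqvist): ∀x ∀y ∀z (Rxy ∧ Ryz → Rxz) — i.e. transitivity.
G1: condition met.
G2: fails — Ruv and Rvu but not Ruu.
G3: condition met.
G4: condition met.

G1, G3, G4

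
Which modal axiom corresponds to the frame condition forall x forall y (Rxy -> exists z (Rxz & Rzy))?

□□r → □r

The condition is density. The C4 schema □□r → □r defines it.
Suppose □□r→□r is valid. Take Rxy and set V(r)={w : xR²w}. Then □□r at x, so □r at x, so r at y, i.e. ∃z(Rxz∧Rzy).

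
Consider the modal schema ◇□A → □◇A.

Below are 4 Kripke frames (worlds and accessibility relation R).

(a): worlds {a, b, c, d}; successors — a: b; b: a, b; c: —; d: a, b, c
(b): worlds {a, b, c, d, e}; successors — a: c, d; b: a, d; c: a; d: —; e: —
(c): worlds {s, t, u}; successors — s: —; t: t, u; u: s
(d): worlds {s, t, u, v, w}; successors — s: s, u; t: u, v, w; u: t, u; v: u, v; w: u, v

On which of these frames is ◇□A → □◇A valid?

(d)

This is the axiom for convergence; its first-order frame correspondent is ∀x ∀y ∀z (Rxy ∧ Rxz → ∃w (Ryw ∧ Rzw)).
(a): fails — Rdc and Rdc but c and c have no common successor.
(b): fails — Rac and Rad but c and d have no common successor.
(c): fails — Rtt and Rtu but t and u have no common successor.
(d): ✓.
Valid on: (d).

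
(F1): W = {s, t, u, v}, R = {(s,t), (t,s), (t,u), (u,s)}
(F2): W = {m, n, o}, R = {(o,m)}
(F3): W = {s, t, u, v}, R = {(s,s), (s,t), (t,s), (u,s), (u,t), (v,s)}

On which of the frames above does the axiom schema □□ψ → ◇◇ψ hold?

Frame correspondent (Sahlqvist): ∀x ∃w (xR²w ∧ xR²w) — i.e. a generalized confluence (Geach) condition.
(F1): fails — at v but no w with vR²w and vR²w.
(F2): fails — at m but no w with mR²w and mR²w.
(F3): ✓.
Valid on: (F3).

(F3)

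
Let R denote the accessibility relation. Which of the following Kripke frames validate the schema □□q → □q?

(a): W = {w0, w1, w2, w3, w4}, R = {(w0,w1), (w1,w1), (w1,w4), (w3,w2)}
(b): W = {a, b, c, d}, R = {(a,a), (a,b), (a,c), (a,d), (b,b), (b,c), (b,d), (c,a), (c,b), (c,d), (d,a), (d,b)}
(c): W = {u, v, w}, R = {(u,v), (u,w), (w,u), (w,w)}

(b)

Frame correspondent (Sahlqvist): ∀x ∀y (Rxy → ∃z (Rxz ∧ Rzy)) — i.e. density.
(a): fails — Rw3w2 but no z with Rw3z and Rzw2.
(b): holds.
(c): fails — Ruv but no z with Ruz and Rzv.
Valid on: (b).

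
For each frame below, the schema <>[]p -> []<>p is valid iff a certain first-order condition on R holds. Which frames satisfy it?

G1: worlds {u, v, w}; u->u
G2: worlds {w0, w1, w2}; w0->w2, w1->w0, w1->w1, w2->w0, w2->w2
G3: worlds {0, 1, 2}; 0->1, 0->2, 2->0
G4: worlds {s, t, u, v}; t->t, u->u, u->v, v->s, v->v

G1

This is the axiom for convergence; its first-order frame correspondent is forall x forall y forall z (Rxy & Rxz -> exists w (Ryw & Rzw)).
G1: satisfies the condition.
G2: fails — Rw1w1 and Rw1w0 but w1 and w0 have no common successor.
G3: fails — R01 and R01 but 1 and 1 have no common successor.
G4: fails — Rvv and Rvs but v and s have no common successor.
Valid on: G1.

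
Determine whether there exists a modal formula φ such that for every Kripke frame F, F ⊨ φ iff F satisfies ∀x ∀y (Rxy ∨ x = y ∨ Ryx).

Not modally definable

Any modally definable frame class is closed under disjoint unions.
Take 3 disjoint single-world reflexive frames: each is trivially connected, but their disjoint union has 3 worlds with no edge between distinct components, so it is not connected.
So no modal formula (or set of formulas) defines exactly the connected frames.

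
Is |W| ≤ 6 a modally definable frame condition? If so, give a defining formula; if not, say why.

Not definable by any modal formula

Modal frame validity is preserved under disjoint unions.
Any modal formula valid on each of 7 disjoint one-world frames is valid on their disjoint union (validity is preserved under disjoint unions). Each one-world frame has |W|=1≤6, but the union has |W|=7.
Hence having at most 6 worlds is not modally definable.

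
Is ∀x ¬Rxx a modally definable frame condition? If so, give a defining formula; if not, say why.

Any modally definable frame class is closed under surjective bounded morphisms.
The 2-cycle (worlds s,t with s→t→s) is irreflexive, and the map sending every world to a single reflexive point • is a surjective bounded morphism (forth: every edge maps to (•,•); back: every world has a successor). So any modal formula valid on the 2-cycle is also valid on the reflexive point, which is not irreflexive.
So no modal formula (or set of formulas) defines exactly the irreflexive frames.

Not modally definable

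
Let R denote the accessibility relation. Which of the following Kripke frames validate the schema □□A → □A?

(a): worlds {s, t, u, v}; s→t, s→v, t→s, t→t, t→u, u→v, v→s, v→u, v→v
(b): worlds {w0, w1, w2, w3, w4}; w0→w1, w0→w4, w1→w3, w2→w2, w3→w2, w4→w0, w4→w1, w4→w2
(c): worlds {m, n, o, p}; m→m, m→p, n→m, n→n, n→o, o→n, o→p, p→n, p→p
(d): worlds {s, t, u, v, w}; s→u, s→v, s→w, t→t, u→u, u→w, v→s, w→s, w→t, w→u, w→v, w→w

(a), (c)

The schema corresponds to density: ∀x ∀y (Rxy → ∃z (Rxz ∧ Rzy)).
(a): satisfies the condition.
(b): fails — Rw0w4 but no z with Rw0z and Rzw4.
(c): satisfies the condition.
(d): fails — Rvs but no z with Rvz and Rzs.
Valid on: (a), (c).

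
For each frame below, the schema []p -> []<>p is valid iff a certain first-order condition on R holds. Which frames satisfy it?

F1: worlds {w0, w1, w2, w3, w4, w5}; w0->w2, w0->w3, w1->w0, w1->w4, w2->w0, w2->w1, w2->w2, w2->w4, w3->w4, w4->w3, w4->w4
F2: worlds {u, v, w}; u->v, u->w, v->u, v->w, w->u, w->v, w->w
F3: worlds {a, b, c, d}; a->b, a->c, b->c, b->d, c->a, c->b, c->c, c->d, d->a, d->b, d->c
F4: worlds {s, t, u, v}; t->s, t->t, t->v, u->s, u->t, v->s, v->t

Frame correspondent (Sahlqvist): forall x forall z (xRz -> exists w (xRw & zRw)) — i.e. a generalized confluence (Geach) condition.
F1: fails — w0Rw3 but no w with w0Rw and w3Rw.
F2: ✓.
F3: ✓.
F4: fails — tRs but no w with tRw and sRw.

F2, F3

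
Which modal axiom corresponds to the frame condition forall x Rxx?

□r → r

A defining formula is □r → r (the T axiom).
Suppose □r→r is valid. At any x set V(r)={w : Rxw}. Then □r holds at x, so r holds at x, i.e. Rxx.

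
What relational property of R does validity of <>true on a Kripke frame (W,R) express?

seriality

◇⊤ holds at w iff w has a successor, so frame-validity of ◇⊤ is exactly seriality. Equivalently via □φ → ◇φ:
Suppose □φ→◇φ is valid. At any x set V(φ)=W. Then □φ at x, so ◇φ at x, so x has a successor.
Conversely, any frame satisfying forall x exists y Rxy validates the schema.
So the correspondent is seriality.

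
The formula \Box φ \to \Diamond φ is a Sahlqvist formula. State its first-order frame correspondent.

seriality: \forall x \exists y Rxy

This schema is the D axiom.
It corresponds to seriality: \forall x \exists y Rxy.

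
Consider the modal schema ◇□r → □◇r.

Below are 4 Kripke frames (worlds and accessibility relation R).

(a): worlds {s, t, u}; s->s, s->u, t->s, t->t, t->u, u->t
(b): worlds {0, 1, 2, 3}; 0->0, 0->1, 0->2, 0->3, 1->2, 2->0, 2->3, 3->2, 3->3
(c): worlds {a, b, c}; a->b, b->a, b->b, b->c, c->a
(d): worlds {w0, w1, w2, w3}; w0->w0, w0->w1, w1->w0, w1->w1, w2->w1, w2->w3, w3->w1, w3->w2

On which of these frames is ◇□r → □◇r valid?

(d)

The schema corresponds to convergence: ∀x ∀y ∀z (Rxy ∧ Rxz → ∃w (Ryw ∧ Rzw)).
(a): fails — Rsu and Rss but u and s have no common successor.
(b): fails — R02 and R01 but 2 and 1 have no common successor.
(c): fails — Rbc and Rba but c and a have no common successor.
(d): holds.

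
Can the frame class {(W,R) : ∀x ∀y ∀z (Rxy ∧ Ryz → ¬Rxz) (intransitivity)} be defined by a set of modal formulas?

If a class were modally definable it would be closed under surjective bounded morphisms (Goldblatt–Thomason).
The 7-cycle (worlds a,b,c,d,e,f,g with a→b→c→d→e→f→g→a) is intransitive. Mapping every world to a single reflexive point • is a surjective bounded morphism; the reflexive point is not intransitive (R••∧R•• but R••).
So no modal formula (or set of formulas) defines exactly the intransitive frames.

Not modally definable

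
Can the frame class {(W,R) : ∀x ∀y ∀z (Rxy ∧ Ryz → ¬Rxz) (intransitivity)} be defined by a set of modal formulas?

Modal frame validity is preserved under surjective bounded morphisms.
The 5-cycle (worlds w0,w1,w2,w3,w4 with w0→w1→w2→w3→w4→w0) is intransitive. Mapping every world to a single reflexive point • is a surjective bounded morphism; the reflexive point is not intransitive (R••∧R•• but R••).
Hence intransitivity is not modally definable.

No — not modally definable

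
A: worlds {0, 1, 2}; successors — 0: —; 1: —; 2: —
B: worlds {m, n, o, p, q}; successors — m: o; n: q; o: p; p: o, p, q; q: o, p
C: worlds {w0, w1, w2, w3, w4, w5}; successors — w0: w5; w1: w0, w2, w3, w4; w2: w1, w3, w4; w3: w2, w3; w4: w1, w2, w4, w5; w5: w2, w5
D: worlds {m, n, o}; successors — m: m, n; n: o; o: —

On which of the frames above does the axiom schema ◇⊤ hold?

B, C

Frame correspondent (Sahlqvist): ∀x ∃y Rxy — i.e. seriality.
A: fails — world 0 has no successor.
B: ✓.
C: ✓.
D: fails — world o has no successor.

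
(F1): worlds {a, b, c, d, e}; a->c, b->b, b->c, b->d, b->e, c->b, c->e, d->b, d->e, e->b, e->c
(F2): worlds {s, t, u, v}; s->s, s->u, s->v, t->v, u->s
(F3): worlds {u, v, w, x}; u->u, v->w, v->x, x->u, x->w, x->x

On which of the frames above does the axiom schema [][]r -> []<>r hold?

(F1)

This is the axiom for a generalized confluence (Geach) condition; its first-order frame correspondent is forall x forall z (xRz -> exists w (x R^2 w & zRw)).
(F1): satisfies the condition.
(F2): fails — sRv but no w with sR²w and vRw.
(F3): fails — vRw but no t with vR²t and wRt.
Valid on: (F1).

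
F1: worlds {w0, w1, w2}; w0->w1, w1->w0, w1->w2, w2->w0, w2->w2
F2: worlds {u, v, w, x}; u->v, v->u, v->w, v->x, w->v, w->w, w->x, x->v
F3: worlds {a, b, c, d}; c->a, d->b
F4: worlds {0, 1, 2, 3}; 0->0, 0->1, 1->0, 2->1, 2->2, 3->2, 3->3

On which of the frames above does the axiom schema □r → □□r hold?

F3

The schema corresponds to transitivity: ∀x ∀y ∀z (Rxy ∧ Ryz → Rxz).
F1: fails — Rw1w0 and Rw0w1 but not Rw1w1.
F2: fails — Ruv and Rvw but not Ruw.
F3: satisfies the condition.
F4: fails — R10 and R01 but not R11.
Valid on: F3.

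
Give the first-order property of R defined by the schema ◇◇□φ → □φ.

∀x ∀y ∀z ((xR²y ∧ xRz) → ∃w (yRw ∧ z = w))

This is a Sahlqvist (Geach-type) schema ◇^2□^1φ → □^1◇^0φ.
Minimal-valuation argument: fix x; take any y with xR^2y and any z with xR^1z. Set V(φ) to the set of worlds R-reachable from y in exactly 1 step. Then □^1φ holds at y, so the antecedent holds at x; validity forces ◇^0φ at z, giving a w with zR^0w and yR^1w.
First-order correspondent: ∀x ∀y ∀z ((xR²y ∧ xRz) → ∃w (yRw ∧ z = w)).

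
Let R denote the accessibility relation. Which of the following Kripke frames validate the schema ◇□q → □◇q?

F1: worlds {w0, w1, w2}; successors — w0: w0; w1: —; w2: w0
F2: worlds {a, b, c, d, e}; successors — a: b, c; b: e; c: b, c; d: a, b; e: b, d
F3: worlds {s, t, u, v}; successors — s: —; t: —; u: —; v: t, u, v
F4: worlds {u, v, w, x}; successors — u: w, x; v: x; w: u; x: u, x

The schema corresponds to convergence: ∀x ∀y ∀z (Rxy ∧ Rxz → ∃w (Ryw ∧ Rzw)).
F1: condition met.
F2: fails — Rab and Rac but b and c have no common successor.
F3: fails — Rvt and Rvt but t and t have no common successor.
F4: condition met.

F1, F4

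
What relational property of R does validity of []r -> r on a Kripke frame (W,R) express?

reflexivity: forall x Rxx

Suppose □r→r is valid. At any x set V(r)={w : Rxw}. Then □r holds at x, so r holds at x, i.e. Rxx.
Conversely, any frame satisfying forall x Rxx validates the schema.
Frame condition: forall x Rxx.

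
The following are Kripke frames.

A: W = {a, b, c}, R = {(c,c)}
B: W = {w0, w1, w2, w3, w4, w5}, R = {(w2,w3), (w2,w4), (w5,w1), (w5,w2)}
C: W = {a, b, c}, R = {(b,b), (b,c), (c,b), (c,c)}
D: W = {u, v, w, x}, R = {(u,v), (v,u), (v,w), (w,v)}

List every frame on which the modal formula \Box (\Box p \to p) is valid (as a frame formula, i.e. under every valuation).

A, C

Frame correspondent (Sahlqvist): \forall x \forall y (Rxy \to Ryy) — i.e. shift-reflexivity.
A: satisfies the condition.
B: fails — Rw2w4 but not Rw4w4.
C: satisfies the condition.
D: fails — Ruv but not Rvv.
Valid on: A, C.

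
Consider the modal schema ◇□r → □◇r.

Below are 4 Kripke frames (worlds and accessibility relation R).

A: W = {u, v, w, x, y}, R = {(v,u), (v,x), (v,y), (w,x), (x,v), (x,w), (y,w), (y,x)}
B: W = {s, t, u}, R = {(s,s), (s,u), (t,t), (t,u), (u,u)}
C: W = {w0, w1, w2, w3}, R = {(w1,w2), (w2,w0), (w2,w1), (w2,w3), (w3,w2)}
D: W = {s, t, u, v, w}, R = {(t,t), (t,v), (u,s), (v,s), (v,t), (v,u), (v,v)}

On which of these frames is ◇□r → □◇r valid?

B

Frame correspondent (Sahlqvist): ∀x ∀y ∀z (Rxy ∧ Rxz → ∃w (Ryw ∧ Rzw)) — i.e. convergence.
A: fails — Rvu and Rvu but u and u have no common successor.
B: condition met.
C: fails — Rw2w1 and Rw2w0 but w1 and w0 have no common successor.
D: fails — Rus and Rus but s and s have no common successor.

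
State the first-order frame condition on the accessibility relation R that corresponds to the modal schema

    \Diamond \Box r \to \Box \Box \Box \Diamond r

This is a Sahlqvist (Geach-type) schema ◇^1□^1r → □^3◇^1r.
Minimal-valuation argument: fix x; take any y with xR^1y and any z with xR^3z. Set V(r) to the set of worlds R-reachable from y in exactly 1 step. Then □^1r holds at y, so the antecedent holds at x; validity forces ◇^1r at z, giving a w with zR^1w and yR^1w.
First-order correspondent: \forall x \forall y \forall z ((xRy \wedge x R^3 z) \to \exists w (yRw \wedge zRw)).

\forall x \forall y \forall z ((xRy \wedge x R^3 z) \to \exists w (yRw \wedge zRw))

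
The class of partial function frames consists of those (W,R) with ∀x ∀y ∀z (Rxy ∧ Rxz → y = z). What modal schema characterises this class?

The condition is partial functionality. The CD schema ◇ψ → □ψ defines it.
Suppose ◇ψ→□ψ is valid. Take Rxy, Rxz and set V(ψ)={y}. Then ◇ψ at x, so □ψ at x, so ψ at z, i.e. z=y.

◇ψ → □ψ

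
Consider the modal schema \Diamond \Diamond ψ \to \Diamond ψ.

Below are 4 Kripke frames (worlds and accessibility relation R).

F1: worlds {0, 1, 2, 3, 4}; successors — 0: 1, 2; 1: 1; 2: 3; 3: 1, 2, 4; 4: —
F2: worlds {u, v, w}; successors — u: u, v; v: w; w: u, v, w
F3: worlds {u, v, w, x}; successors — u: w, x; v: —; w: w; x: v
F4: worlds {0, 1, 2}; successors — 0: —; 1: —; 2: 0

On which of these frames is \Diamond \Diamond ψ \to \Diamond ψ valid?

F4

Frame correspondent (Sahlqvist): \forall x \forall y \forall z (Rxy \wedge Ryz \to Rxz) — i.e. transitivity.
F1: fails — R32 and R23 but not R33.
F2: fails — Ruv and Rvw but not Ruw.
F3: fails — Rux and Rxv but not Ruv.
F4: ✓.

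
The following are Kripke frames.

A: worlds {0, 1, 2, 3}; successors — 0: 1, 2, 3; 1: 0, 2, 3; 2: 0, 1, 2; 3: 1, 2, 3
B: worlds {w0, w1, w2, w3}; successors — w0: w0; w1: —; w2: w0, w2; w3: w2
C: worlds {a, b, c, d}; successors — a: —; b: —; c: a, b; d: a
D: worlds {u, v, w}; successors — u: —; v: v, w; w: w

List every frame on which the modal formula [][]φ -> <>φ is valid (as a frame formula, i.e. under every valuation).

A

This is the axiom for a generalized confluence (Geach) condition; its first-order frame correspondent is forall x exists w (x R^2 w & xRw).
A: holds.
B: fails — at w1 but no w with w1R²w and w1Rw.
C: fails — at a but no w with aR²w and aRw.
D: fails — at u but no t with uR²t and uRt.
Valid on: A.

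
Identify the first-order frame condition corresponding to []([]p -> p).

This schema is the T□ axiom.
Its frame correspondent is shift-reflexivity — forall x forall y (Rxy -> Ryy).

Shift-reflexivity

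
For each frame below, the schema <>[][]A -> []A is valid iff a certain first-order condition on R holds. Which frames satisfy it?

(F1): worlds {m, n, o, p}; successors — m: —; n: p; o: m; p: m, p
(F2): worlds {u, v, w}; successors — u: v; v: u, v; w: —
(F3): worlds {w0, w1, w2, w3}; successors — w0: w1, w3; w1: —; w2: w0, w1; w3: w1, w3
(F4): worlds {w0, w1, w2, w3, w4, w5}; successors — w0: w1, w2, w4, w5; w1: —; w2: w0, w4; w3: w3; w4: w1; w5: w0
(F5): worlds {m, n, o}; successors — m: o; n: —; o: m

Frame correspondent (Sahlqvist): forall x forall y forall z ((xRy & xRz) -> exists w (y R^2 w & z = w)) — i.e. a generalized confluence (Geach) condition.
(F1): fails — oRm, oRm but no w with mR²w and m=w.
(F2): condition met.
(F3): fails — w0Rw1, w0Rw1 but no w with w1R²w and w1=w.
(F4): fails — w0Rw1, w0Rw1 but no w with w1R²w and w1=w.
(F5): condition met.
Valid on: (F2), (F5).

(F2), (F5)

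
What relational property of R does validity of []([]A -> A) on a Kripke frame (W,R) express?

Shift-reflexivity

Suppose □(□A→A) is valid. Take Rxy and set V(A)={w : Ryw}. Then at y, □A holds; since □(□A→A) at x, □A→A at y, so A at y, i.e. Ryy.
The converse is a direct semantic check.
Frame condition: forall x forall y (Rxy -> Ryy).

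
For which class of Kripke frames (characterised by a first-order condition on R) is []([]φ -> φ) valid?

This is the T□ axiom.
Its frame correspondent is shift-reflexivity — forall x forall y (Rxy -> Ryy).

shift-reflexivity: forall x forall y (Rxy -> Ryy)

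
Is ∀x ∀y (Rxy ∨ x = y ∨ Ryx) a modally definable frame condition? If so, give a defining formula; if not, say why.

No — not modally definable

If a class were modally definable it would be closed under disjoint unions (Goldblatt–Thomason).
Take 4 disjoint single-world reflexive frames: each is trivially connected, but their disjoint union has 4 worlds with no edge between distinct components, so it is not connected.
So the class is not modally definable.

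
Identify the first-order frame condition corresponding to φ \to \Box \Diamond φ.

symmetry

Suppose φ→□◇φ is valid. Take Rxy and set V(φ)={x}. Then φ at x, so □◇φ at x, so ◇φ at y, so some z with Ryz has φ; z=x, i.e. Ryx.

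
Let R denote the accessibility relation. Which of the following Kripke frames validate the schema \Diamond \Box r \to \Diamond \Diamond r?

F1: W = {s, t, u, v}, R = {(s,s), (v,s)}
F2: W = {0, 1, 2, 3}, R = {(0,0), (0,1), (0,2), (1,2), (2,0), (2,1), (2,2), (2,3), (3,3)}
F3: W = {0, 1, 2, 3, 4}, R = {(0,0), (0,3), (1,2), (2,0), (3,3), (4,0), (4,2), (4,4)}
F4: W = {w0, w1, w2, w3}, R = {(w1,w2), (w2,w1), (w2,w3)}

F1, F2, F3

Frame correspondent (Sahlqvist): \forall x \forall y (xRy \to \exists w (yRw \wedge x R^2 w)) — i.e. a generalized confluence (Geach) condition.
F1: satisfies the condition.
F2: satisfies the condition.
F3: satisfies the condition.
F4: fails — w2Rw3 but no w with w3Rw and w2R²w.
Valid on: F1, F2, F3.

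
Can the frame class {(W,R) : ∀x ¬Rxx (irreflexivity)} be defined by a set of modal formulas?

No — not modally definable

Any modally definable frame class is closed under surjective bounded morphisms.
The 5-cycle (worlds w0,w1,w2,w3,w4 with w0→w1→w2→w3→w4→w0) is irreflexive, and the map sending every world to a single reflexive point • is a surjective bounded morphism (forth: every edge maps to (•,•); back: every world has a successor). So any modal formula valid on the 5-cycle is also valid on the reflexive point, which is not irreflexive.
So the class is not modally definable.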